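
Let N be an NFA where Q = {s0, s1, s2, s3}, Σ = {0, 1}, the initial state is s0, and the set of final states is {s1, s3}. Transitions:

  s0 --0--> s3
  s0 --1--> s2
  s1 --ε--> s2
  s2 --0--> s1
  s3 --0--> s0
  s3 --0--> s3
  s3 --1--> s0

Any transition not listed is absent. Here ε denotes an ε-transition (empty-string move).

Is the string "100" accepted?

Yes

Start in {s0}.
Read '1': s0→{s2}; now {s2}.
Read '0': s2→{s1}; union {s1}; ε-closure = {s1, s2}.
Read '0': s1→∅, s2→{s1}; union {s1}; ε-closure = {s1, s2}.
The final set {s1, s2} contains the accepting state s1.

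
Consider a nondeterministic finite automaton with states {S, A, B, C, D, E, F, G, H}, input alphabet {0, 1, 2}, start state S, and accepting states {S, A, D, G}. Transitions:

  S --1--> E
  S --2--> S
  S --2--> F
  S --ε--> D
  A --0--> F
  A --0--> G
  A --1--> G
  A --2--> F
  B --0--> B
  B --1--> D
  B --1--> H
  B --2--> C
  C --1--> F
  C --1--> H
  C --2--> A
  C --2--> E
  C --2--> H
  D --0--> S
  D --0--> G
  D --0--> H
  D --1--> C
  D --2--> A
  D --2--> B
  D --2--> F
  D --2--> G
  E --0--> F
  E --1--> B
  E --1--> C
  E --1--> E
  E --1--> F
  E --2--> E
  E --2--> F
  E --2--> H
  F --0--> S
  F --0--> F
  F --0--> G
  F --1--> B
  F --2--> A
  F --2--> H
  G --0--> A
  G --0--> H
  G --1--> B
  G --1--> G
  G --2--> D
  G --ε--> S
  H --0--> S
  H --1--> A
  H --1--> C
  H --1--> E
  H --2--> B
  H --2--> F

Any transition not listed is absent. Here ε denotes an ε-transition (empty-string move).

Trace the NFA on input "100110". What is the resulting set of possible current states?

{S, A, B, D, F, G, H}

Start: ε-closure({S}) = {S, D}.
Read '1': {S, D} → {C, E}.
Read '0': {C, E} → {F}.
Read '0': {F} → {S, D, F, G}.
Read '1': {S, D, F, G} → {S, B, C, D, E, G}.
Read '1': {S, B, C, D, E, G} → {S, B, C, D, E, F, G, H}.
Read '0': {S, B, C, D, E, F, G, H} → {S, A, B, D, F, G, H}.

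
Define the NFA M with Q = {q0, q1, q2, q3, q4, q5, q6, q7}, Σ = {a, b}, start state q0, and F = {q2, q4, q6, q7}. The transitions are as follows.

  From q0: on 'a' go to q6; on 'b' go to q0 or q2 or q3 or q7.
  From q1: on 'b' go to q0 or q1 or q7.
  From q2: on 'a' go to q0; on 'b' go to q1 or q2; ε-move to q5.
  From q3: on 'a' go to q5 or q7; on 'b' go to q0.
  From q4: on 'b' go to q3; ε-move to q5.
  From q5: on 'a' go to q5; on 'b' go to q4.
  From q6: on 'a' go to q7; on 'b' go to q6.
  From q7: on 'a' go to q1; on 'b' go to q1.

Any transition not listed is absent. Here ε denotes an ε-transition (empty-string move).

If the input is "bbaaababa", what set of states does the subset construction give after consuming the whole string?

Start in {q0}.
Read 'b': {q0} → {q0, q2, q3, q5, q7}.
Read 'b': {q0, q2, q3, q5, q7} → {q0, q1, q2, q3, q4, q5, q7}.
Read 'a': {q0, q1, q2, q3, q4, q5, q7} → {q0, q1, q5, q6, q7}.
Read 'a': {q0, q1, q5, q6, q7} → {q1, q5, q6, q7}.
Read 'a': {q1, q5, q6, q7} → {q1, q5, q7}.
Read 'b': {q1, q5, q7} → {q0, q1, q4, q5, q7}.
Read 'a': {q0, q1, q4, q5, q7} → {q1, q5, q6}.
Read 'b': {q1, q5, q6} → {q0, q1, q4, q5, q6, q7}.
Read 'a': {q0, q1, q4, q5, q6, q7} → {q1, q5, q6, q7}.

{q1, q5, q6, q7}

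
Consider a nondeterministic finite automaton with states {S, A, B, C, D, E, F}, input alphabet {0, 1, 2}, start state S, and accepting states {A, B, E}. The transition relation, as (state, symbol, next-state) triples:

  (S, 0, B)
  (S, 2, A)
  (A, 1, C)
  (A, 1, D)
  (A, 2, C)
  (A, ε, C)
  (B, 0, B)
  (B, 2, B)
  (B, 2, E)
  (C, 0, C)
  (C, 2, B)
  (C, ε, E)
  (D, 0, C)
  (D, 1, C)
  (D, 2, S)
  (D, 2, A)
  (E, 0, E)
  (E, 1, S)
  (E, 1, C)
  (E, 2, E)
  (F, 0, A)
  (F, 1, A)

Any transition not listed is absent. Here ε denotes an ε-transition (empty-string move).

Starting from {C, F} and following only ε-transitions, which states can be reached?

{C, E, F}

Begin with {C, F}.
ε-move C → E; add E.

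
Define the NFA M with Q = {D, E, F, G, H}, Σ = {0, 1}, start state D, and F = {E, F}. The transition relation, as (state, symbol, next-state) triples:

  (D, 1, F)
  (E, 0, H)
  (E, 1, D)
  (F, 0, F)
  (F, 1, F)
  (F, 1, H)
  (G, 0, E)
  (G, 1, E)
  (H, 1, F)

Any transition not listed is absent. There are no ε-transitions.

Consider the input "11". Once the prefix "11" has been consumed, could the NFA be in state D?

Start in {D}.
Read '1': {D} → {F}.
Read '1': {F} → {F, H}.
State D is not in {F, H}.

No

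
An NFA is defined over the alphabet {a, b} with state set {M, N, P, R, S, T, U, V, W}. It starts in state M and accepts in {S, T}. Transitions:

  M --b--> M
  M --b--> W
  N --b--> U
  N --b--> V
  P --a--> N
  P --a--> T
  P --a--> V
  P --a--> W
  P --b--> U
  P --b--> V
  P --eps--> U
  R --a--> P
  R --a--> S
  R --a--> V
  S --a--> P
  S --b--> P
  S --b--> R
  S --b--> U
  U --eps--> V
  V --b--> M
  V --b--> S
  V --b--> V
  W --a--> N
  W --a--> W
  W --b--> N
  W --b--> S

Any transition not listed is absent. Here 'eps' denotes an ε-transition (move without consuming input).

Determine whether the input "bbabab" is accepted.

Yes

Start in {M}.
Read 'b': {M} → {M, W}.
Read 'b': {M, W} → {M, N, S, W}.
Read 'a': {M, N, S, W} → {N, P, U, V, W}.
Read 'b': {N, P, U, V, W} → {M, N, S, U, V}.
Read 'a': {M, N, S, U, V} → {P, U, V}.
Read 'b': {P, U, V} → {M, S, U, V}.
The final set {M, S, U, V} contains the accepting state S.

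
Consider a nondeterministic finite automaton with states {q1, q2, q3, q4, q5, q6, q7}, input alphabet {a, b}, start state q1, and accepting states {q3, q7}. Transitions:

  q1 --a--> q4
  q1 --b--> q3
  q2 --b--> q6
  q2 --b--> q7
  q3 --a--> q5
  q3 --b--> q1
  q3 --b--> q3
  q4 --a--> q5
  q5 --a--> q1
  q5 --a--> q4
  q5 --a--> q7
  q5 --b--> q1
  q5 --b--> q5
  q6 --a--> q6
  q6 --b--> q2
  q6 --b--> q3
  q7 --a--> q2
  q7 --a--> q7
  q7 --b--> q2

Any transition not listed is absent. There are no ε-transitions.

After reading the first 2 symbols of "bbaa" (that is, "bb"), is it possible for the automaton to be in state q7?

No

Start in {q1}.
Read 'b': q1→{q3}; now {q3}.
Read 'b': q3→{q1, q3}; now {q1, q3}.
State q7 is not in {q1, q3}.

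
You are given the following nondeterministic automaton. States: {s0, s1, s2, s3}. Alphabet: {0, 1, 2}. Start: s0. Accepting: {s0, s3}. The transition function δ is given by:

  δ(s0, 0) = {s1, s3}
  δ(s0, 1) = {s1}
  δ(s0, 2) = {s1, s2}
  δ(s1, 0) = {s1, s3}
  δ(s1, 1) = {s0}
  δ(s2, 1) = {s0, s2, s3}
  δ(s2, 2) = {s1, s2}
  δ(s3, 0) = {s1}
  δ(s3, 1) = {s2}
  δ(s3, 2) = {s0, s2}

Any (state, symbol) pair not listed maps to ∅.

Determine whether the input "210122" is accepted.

No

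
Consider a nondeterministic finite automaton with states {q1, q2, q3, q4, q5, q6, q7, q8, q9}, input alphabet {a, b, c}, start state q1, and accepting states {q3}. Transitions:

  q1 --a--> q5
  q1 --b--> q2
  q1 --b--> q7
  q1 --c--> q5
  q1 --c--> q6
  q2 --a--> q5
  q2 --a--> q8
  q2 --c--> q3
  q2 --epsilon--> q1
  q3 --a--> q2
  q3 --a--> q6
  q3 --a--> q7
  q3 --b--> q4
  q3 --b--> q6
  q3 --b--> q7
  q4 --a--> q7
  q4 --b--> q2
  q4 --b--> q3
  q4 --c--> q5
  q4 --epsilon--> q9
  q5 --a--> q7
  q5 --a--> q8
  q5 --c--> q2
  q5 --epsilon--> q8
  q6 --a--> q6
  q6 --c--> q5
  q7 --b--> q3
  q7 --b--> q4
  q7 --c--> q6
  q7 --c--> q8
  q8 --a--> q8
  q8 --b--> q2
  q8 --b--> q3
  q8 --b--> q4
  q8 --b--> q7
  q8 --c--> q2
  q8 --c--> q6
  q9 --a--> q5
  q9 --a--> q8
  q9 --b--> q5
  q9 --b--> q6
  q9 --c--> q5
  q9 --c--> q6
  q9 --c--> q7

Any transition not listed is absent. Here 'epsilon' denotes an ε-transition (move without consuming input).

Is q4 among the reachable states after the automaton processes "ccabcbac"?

Start in {q1}.
Read 'c': q1→{q5, q6}; union {q5, q6}; ε-closure = {q5, q6, q8}.
Read 'c': q5→{q2}, q6→{q5}, q8→{q2, q6}; union {q2, q5, q6}; ε-closure = {q1, q2, q5, q6, q8}.
Read 'a': q1→{q5}, q2→{q5, q8}, q5→{q7, q8}, q6→{q6}, q8→{q8}; now {q5, q6, q7, q8}.
Read 'b': q5→∅, q6→∅, q7→{q3, q4}, q8→{q2, q3, q4, q7}; union {q2, q3, q4, q7}; ε-closure = {q1, q2, q3, q4, q7, q9}.
Read 'c': q1→{q5, q6}, q2→{q3}, q3→∅, q4→{q5}, q7→{q6, q8}, q9→{q5, q6, q7}; now {q3, q5, q6, q7, q8}.
Read 'b': q3→{q4, q6, q7}, q5→∅, q6→∅, q7→{q3, q4}, q8→{q2, q3, q4, q7}; union {q2, q3, q4, q6, q7}; ε-closure = {q1, q2, q3, q4, q6, q7, q9}.
Read 'a': q1→{q5}, q2→{q5, q8}, q3→{q2, q6, q7}, q4→{q7}, q6→{q6}, q7→∅, q9→{q5, q8}; union {q2, q5, q6, q7, q8}; ε-closure = {q1, q2, q5, q6, q7, q8}.
Read 'c': q1→{q5, q6}, q2→{q3}, q5→{q2}, q6→{q5}, q7→{q6, q8}, q8→{q2, q6}; union {q2, q3, q5, q6, q8}; ε-closure = {q1, q2, q3, q5, q6, q8}.
State q4 is not in {q1, q2, q3, q5, q6, q8}.

No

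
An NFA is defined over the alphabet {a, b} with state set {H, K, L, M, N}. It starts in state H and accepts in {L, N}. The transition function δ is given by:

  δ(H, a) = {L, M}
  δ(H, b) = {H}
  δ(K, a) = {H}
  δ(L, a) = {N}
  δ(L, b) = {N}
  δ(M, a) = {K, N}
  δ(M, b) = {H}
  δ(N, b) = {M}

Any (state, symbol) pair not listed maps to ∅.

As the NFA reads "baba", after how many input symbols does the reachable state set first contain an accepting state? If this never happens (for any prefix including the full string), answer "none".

Start in {H}.
Read 'b': H→{H}; now {H}.
Read 'a': H→{L, M}; now {L, M}.
None of the earlier sets intersect F, but {L, M} does.

2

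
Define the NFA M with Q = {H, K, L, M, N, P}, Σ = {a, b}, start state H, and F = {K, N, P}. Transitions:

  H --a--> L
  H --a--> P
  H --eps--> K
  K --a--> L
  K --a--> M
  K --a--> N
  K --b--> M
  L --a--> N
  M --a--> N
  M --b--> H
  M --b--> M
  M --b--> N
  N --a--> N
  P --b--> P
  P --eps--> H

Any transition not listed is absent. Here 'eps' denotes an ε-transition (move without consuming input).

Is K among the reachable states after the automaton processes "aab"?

Start: ε-closure({H}) = {H, K}.
Read 'a': {H, K} → {H, K, L, M, N, P}.
Read 'a': {H, K, L, M, N, P} → {H, K, L, M, N, P}.
Read 'b': {H, K, L, M, N, P} → {H, K, M, N, P}.
State K is in {H, K, M, N, P}.

Yes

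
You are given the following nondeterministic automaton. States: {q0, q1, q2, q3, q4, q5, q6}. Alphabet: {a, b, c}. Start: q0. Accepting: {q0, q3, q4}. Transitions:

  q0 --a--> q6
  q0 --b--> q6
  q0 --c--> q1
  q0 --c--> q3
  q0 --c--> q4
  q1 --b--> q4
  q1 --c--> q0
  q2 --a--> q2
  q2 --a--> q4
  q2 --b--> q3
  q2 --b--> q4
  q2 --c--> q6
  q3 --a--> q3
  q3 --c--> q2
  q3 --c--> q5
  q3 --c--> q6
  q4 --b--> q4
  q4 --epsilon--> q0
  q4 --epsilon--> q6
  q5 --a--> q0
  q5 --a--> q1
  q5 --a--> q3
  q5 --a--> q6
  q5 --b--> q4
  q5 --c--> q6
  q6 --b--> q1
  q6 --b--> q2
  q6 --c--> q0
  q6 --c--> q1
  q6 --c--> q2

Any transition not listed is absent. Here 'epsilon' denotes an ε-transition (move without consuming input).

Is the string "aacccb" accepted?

Start in {q0}.
Read 'a': q0→{q6}; now {q6}.
Read 'a': q6→∅; now ∅.
The set is empty and remains empty for the remaining 4 symbols.
The final set ∅ contains no accepting state.

No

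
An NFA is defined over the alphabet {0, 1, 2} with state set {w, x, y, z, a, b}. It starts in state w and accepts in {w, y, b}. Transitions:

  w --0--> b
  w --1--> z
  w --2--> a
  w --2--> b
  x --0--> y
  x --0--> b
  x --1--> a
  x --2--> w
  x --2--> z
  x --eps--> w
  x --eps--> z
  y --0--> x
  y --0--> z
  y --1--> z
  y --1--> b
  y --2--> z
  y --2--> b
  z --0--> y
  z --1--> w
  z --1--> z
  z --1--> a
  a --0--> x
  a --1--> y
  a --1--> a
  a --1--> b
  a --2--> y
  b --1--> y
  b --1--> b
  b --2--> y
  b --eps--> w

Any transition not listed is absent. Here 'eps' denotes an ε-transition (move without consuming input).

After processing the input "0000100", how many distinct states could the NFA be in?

5

Start in {w}.
Read '0': w→{b}; union {b}; ε-closure = {w, b}.
Read '0': w→{b}, b→∅; union {b}; ε-closure = {w, b}.
Read '0': w→{b}, b→∅; union {b}; ε-closure = {w, b}.
Read '0': w→{b}, b→∅; union {b}; ε-closure = {w, b}.
Read '1': w→{z}, b→{y, b}; union {y, z, b}; ε-closure = {w, y, z, b}.
Read '0': w→{b}, y→{x, z}, z→{y}, b→∅; union {x, y, z, b}; ε-closure = {w, x, y, z, b}.
Read '0': w→{b}, x→{y, b}, y→{x, z}, z→{y}, b→∅; union {x, y, z, b}; ε-closure = {w, x, y, z, b}.
That set has 5 states.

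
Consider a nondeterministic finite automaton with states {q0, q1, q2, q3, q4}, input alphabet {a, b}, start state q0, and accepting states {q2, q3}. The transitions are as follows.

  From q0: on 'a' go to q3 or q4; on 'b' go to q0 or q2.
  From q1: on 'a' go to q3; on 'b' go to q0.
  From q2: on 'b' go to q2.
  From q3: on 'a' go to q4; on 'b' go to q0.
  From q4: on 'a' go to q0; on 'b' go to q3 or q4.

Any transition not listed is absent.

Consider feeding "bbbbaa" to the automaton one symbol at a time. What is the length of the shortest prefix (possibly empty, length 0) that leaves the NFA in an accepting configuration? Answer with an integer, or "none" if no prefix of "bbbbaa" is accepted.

1

Start in {q0}.
Read 'b': q0→{q0, q2}; now {q0, q2}.
None of the earlier sets intersect F, but {q0, q2} does.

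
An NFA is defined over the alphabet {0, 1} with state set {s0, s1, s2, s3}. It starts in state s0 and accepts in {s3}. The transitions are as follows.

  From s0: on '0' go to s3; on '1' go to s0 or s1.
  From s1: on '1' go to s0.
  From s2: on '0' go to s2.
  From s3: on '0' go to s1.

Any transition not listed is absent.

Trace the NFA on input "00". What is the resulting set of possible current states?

{s1}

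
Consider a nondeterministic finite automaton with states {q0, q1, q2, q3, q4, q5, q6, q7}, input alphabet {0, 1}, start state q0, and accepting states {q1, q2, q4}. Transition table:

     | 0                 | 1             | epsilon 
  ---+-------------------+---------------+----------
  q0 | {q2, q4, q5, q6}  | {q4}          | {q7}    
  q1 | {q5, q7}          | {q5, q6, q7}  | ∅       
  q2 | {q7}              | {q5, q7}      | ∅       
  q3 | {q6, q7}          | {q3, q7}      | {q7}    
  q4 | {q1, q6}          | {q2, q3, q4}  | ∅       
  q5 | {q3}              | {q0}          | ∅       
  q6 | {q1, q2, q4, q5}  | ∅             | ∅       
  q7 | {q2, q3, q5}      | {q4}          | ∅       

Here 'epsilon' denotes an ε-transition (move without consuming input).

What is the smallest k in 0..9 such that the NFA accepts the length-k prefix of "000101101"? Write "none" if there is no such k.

1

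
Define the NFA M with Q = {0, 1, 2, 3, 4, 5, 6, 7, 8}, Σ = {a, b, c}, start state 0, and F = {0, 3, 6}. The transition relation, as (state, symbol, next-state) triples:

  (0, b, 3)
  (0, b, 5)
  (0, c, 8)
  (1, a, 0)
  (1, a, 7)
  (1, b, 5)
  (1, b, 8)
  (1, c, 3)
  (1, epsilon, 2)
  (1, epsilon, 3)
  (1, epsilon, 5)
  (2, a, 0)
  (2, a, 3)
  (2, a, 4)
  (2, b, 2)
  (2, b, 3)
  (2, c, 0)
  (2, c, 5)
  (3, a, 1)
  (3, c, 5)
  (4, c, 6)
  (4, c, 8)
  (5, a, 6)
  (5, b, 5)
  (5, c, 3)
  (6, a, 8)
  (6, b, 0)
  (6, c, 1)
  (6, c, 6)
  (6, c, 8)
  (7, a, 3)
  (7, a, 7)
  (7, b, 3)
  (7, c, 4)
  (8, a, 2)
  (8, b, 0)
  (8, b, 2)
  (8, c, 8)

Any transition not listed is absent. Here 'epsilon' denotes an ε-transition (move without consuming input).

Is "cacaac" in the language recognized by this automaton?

No

Start in {0}.
Read 'c': 0→{8}; now {8}.
Read 'a': 8→{2}; now {2}.
Read 'c': 2→{0, 5}; now {0, 5}.
Read 'a': 0→∅, 5→{6}; now {6}.
Read 'a': 6→{8}; now {8}.
Read 'c': 8→{8}; now {8}.
The final set {8} contains no accepting state.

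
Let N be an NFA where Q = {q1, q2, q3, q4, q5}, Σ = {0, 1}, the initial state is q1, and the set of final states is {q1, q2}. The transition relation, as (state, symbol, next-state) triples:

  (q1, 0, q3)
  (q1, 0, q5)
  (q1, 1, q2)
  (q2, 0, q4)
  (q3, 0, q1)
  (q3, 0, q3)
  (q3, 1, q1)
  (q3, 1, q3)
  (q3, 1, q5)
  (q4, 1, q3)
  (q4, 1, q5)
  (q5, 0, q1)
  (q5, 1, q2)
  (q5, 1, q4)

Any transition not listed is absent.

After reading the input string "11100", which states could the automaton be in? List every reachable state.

∅

Start in {q1}.
Read '1': q1→{q2}; now {q2}.
Read '1': q2→∅; now ∅.
The set is empty and remains empty for the remaining 3 symbols.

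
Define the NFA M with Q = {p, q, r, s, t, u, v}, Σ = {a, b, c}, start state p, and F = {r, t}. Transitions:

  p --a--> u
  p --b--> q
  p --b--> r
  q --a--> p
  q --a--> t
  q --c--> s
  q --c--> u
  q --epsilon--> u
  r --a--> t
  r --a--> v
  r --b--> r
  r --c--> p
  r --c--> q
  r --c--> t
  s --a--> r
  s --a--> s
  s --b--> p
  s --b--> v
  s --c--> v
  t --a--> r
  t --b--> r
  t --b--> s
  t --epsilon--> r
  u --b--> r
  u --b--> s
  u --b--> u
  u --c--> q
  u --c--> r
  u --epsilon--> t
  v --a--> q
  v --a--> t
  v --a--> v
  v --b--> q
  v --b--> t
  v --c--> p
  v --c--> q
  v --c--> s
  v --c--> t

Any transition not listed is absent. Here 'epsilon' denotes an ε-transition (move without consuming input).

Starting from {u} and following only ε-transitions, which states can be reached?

Begin with {u}.
ε-move u → t; add t.
ε-move t → r; add r.

{r, t, u}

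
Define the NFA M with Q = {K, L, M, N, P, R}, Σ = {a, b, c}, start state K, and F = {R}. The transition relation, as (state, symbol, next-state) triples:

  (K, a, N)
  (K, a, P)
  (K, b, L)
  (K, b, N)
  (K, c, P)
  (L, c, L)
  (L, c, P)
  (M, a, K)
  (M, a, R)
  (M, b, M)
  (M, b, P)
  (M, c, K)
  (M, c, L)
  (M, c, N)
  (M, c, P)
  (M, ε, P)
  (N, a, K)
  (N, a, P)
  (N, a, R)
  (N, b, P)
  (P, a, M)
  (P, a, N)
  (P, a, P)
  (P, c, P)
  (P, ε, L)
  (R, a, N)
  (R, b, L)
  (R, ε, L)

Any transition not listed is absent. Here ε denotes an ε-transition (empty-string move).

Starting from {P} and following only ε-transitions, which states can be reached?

{L, P}

Begin with {P}.
ε-move P → L; add L.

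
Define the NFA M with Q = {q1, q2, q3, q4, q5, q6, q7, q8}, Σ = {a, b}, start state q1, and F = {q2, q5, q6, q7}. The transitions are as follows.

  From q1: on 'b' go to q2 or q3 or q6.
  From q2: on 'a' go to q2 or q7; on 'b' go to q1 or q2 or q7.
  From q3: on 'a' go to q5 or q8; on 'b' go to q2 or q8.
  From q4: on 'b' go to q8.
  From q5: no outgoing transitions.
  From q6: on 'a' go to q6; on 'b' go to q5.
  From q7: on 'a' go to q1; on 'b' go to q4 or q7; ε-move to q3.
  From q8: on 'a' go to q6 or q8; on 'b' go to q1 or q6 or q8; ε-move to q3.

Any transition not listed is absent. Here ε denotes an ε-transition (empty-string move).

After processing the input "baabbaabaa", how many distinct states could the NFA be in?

7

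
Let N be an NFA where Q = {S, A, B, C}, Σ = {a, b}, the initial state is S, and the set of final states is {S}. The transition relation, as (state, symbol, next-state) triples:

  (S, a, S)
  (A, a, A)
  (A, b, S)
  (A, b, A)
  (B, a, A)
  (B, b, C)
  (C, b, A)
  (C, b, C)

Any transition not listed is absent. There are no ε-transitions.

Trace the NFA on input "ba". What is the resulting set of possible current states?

∅

Start in {S}.
Read 'b': {S} → ∅.
The set is empty and remains empty for the remaining 1 symbol.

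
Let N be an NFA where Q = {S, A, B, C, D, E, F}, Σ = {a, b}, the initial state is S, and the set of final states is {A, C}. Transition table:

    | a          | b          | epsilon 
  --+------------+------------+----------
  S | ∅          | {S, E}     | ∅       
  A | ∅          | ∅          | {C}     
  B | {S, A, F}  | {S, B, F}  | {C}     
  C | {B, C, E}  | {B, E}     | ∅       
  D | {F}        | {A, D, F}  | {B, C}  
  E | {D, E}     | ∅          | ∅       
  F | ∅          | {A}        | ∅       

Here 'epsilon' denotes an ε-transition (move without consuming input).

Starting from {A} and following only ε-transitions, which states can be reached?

{A, C}

Begin with {A}.
ε-move A → C; add C.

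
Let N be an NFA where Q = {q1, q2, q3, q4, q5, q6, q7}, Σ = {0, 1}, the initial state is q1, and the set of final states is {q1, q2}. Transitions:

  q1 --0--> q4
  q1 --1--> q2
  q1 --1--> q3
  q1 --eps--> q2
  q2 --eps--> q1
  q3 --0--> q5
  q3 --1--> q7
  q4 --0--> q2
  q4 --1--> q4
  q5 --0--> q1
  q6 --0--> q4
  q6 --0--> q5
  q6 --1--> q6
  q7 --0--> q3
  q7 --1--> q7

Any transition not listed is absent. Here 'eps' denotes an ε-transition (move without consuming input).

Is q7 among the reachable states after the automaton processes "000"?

No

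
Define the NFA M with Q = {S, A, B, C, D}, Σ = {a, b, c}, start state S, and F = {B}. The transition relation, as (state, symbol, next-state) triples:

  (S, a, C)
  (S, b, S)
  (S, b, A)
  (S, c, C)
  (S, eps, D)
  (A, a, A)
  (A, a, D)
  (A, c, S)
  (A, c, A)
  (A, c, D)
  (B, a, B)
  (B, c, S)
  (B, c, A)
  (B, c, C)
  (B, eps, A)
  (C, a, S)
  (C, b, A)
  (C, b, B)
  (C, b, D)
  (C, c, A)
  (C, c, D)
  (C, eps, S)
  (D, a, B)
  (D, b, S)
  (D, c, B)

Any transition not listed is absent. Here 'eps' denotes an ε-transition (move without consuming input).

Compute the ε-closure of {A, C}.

{S, A, C, D}

Begin with {A, C}.
ε-move C → S; add S.
ε-move S → D; add D.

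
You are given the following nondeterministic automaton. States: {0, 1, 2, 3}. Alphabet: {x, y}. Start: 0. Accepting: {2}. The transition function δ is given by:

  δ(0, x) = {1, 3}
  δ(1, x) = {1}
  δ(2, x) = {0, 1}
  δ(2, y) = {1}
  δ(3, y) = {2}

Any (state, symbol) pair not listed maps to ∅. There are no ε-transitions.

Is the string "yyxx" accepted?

Start in {0}.
Read 'y': {0} → ∅.
The set is empty and remains empty for the remaining 3 symbols.
The final set ∅ contains no accepting state.

No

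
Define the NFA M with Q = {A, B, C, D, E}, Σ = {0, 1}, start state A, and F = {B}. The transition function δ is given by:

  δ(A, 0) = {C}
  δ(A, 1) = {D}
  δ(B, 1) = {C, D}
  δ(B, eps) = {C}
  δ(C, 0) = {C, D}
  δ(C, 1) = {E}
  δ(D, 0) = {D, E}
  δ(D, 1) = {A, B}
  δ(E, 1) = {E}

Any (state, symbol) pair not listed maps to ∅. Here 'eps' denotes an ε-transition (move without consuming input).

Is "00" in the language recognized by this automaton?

No

Start in {A}.
Read '0': {A} → {C}.
Read '0': {C} → {C, D}.
The final set {C, D} contains no accepting state.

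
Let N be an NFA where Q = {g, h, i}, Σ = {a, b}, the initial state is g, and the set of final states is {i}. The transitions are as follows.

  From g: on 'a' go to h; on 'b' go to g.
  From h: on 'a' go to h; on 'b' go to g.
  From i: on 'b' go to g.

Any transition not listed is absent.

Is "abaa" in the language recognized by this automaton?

No

Start in {g}.
Read 'a': {g} → {h}.
Read 'b': {h} → {g}.
Read 'a': {g} → {h}.
Read 'a': {h} → {h}.
The final set {h} contains no accepting state.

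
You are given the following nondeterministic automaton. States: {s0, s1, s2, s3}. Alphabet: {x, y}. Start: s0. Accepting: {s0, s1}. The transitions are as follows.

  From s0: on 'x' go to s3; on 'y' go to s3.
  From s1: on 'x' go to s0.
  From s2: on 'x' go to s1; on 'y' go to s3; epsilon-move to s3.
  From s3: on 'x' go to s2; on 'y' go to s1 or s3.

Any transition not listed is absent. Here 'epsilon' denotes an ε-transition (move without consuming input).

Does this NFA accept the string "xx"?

No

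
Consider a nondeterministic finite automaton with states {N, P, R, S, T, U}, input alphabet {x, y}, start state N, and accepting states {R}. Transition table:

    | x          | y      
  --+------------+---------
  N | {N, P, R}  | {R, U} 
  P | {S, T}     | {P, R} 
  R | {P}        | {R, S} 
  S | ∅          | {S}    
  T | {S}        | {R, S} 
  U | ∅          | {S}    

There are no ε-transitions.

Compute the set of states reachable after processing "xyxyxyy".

Start in {N}.
Read 'x': {N} → {N, P, R}.
Read 'y': {N, P, R} → {P, R, S, U}.
Read 'x': {P, R, S, U} → {P, S, T}.
Read 'y': {P, S, T} → {P, R, S}.
Read 'x': {P, R, S} → {P, S, T}.
Read 'y': {P, S, T} → {P, R, S}.
Read 'y': {P, R, S} → {P, R, S}.

{P, R, S}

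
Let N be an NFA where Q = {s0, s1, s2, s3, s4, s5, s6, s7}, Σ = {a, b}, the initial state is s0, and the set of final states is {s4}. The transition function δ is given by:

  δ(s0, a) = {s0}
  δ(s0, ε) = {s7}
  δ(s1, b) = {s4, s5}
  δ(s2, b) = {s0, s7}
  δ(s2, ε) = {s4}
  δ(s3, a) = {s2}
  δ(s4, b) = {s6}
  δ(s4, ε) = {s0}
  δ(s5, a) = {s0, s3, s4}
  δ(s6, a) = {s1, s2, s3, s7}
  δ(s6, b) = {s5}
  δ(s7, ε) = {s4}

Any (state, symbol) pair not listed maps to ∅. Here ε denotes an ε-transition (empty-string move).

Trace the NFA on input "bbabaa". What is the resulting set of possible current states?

{s0, s2, s4, s7}

Start: ε-closure({s0}) = {s0, s4, s7}.
Read 'b': {s0, s4, s7} → {s6}.
Read 'b': {s6} → {s5}.
Read 'a': {s5} → {s0, s3, s4, s7}.
Read 'b': {s0, s3, s4, s7} → {s6}.
Read 'a': {s6} → {s0, s1, s2, s3, s4, s7}.
Read 'a': {s0, s1, s2, s3, s4, s7} → {s0, s2, s4, s7}.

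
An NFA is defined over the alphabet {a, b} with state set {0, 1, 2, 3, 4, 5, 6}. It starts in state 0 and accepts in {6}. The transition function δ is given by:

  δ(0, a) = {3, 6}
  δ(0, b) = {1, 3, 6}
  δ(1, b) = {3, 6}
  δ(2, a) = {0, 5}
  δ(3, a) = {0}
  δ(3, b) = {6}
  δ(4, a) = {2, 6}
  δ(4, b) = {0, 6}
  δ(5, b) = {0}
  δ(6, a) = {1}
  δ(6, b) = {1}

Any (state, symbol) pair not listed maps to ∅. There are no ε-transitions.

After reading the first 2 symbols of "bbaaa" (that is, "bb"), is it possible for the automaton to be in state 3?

Yes

Start in {0}.
Read 'b': 0→{1, 3, 6}; now {1, 3, 6}.
Read 'b': 1→{3, 6}, 3→{6}, 6→{1}; now {1, 3, 6}.
State 3 is in {1, 3, 6}.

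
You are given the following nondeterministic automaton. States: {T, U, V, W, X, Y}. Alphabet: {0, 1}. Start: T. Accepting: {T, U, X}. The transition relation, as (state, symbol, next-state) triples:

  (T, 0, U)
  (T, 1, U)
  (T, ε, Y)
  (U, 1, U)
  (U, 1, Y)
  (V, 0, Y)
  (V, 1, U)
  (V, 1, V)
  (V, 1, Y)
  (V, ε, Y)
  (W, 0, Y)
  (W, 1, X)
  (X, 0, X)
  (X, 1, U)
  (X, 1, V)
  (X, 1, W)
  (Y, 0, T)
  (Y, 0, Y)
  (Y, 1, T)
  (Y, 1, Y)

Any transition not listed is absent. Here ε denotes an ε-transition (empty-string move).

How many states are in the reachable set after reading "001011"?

Start: ε-closure({T}) = {T, Y}.
Read '0': T→{U}, Y→{T, Y}; now {T, U, Y}.
Read '0': T→{U}, U→∅, Y→{T, Y}; now {T, U, Y}.
Read '1': T→{U}, U→{U, Y}, Y→{T, Y}; now {T, U, Y}.
Read '0': T→{U}, U→∅, Y→{T, Y}; now {T, U, Y}.
Read '1': T→{U}, U→{U, Y}, Y→{T, Y}; now {T, U, Y}.
Read '1': T→{U}, U→{U, Y}, Y→{T, Y}; now {T, U, Y}.
That set has 3 states.

3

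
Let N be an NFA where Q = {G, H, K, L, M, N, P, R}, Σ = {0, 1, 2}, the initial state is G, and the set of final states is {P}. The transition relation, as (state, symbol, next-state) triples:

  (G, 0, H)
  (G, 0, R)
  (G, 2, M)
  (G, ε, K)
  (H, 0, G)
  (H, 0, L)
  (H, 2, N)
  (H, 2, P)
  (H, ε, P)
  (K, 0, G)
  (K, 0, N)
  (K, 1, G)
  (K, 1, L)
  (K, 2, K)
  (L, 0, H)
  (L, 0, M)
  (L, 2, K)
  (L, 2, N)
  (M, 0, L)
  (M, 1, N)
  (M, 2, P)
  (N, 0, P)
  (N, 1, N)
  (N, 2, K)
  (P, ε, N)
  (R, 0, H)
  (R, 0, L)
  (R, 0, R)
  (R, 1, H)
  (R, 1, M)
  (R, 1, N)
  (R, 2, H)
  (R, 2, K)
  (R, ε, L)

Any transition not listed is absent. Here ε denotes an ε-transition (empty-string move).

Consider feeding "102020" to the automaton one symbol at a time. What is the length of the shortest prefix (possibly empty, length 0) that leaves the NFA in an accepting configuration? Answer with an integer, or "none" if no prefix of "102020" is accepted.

2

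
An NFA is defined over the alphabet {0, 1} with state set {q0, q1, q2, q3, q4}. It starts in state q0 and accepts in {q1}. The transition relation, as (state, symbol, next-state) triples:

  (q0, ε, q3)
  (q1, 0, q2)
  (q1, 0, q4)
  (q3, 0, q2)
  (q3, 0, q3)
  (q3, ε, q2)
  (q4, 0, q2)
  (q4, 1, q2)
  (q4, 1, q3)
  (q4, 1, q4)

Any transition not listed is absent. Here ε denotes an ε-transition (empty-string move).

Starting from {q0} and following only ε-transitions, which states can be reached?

Begin with {q0}.
ε-move q0 → q3; add q3.
ε-move q3 → q2; add q2.

{q0, q2, q3}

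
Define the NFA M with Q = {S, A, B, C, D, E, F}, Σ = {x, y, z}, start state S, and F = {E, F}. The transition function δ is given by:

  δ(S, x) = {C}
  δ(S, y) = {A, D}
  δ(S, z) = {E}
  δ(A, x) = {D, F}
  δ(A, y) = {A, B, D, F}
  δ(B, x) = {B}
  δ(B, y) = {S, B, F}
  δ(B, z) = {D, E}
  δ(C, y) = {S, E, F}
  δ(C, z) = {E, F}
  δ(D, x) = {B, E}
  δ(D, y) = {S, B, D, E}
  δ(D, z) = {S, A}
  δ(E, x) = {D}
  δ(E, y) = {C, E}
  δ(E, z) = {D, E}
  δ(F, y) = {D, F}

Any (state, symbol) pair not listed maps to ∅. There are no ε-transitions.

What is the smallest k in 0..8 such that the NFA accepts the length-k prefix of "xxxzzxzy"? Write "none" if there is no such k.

none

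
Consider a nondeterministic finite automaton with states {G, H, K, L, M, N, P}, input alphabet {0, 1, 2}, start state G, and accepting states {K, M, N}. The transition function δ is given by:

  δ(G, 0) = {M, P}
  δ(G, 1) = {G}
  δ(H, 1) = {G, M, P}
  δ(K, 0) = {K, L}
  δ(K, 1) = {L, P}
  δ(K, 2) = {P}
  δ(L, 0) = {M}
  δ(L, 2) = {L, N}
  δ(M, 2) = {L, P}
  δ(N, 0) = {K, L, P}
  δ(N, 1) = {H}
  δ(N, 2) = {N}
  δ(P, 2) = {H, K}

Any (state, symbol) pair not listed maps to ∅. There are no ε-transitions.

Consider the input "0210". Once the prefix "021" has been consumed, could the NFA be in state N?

No

Start in {G}.
Read '0': {G} → {M, P}.
Read '2': {M, P} → {H, K, L, P}.
Read '1': {H, K, L, P} → {G, L, M, P}.
State N is not in {G, L, M, P}.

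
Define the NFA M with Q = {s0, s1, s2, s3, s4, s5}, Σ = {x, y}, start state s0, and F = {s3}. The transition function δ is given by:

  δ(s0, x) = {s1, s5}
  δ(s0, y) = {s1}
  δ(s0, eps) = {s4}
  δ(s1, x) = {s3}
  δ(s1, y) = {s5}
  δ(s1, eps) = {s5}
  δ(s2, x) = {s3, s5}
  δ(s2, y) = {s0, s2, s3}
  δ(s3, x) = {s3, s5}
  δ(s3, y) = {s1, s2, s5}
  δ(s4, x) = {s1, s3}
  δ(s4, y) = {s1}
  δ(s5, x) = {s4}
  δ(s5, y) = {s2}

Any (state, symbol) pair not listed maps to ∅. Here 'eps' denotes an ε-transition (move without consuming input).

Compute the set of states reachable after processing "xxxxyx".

{s3, s4, s5}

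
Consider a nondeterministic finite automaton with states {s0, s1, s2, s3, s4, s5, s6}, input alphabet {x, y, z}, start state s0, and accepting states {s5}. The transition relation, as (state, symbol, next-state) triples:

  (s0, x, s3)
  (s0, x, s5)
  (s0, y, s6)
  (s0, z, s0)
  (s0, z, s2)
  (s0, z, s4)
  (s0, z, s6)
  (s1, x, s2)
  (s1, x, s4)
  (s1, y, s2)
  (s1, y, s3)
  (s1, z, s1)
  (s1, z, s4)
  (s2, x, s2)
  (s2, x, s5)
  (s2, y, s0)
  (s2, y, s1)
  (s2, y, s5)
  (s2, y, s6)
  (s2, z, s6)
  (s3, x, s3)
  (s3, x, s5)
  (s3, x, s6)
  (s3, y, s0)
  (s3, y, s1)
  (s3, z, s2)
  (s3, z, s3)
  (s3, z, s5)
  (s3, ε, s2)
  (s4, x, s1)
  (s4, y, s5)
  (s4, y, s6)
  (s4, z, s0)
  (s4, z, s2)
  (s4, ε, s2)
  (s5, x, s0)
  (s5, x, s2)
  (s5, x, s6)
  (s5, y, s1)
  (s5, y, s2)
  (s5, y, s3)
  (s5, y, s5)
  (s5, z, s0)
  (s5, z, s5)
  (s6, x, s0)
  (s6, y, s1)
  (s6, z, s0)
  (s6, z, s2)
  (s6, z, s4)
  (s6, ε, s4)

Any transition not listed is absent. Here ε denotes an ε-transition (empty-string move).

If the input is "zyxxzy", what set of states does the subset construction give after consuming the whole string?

{s0, s1, s2, s3, s4, s5, s6}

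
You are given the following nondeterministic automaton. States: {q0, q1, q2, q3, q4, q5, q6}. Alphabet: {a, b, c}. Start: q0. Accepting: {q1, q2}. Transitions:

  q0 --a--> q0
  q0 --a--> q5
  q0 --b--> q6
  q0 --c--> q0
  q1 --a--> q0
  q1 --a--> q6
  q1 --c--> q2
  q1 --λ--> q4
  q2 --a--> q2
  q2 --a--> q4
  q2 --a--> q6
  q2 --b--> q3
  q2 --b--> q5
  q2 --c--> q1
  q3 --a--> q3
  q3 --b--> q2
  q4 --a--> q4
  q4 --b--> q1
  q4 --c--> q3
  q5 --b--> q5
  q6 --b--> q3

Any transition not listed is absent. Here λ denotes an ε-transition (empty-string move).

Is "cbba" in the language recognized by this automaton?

No

Start in {q0}.
Read 'c': q0→{q0}; now {q0}.
Read 'b': q0→{q6}; now {q6}.
Read 'b': q6→{q3}; now {q3}.
Read 'a': q3→{q3}; now {q3}.
The final set {q3} contains no accepting state.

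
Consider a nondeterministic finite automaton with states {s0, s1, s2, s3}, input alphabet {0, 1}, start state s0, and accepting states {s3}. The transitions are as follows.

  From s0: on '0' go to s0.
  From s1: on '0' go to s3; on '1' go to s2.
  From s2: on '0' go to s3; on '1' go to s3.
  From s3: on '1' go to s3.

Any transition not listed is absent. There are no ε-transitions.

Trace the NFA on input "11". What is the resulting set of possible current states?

Start in {s0}.
Read '1': {s0} → ∅.
The set is empty and remains empty for the remaining 1 symbol.

∅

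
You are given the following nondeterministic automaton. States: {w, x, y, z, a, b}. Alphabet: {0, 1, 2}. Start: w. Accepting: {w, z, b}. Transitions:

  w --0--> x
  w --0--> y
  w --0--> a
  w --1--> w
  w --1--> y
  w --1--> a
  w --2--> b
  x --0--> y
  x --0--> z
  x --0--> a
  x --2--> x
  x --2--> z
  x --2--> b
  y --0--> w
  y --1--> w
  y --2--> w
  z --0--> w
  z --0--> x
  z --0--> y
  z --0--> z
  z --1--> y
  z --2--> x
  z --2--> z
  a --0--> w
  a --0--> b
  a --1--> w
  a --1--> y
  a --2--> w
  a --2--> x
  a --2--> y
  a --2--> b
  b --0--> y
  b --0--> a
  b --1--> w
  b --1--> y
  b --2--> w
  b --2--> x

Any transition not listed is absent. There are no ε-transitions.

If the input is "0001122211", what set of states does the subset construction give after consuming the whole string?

Start in {w}.
Read '0': {w} → {x, y, a}.
Read '0': {x, y, a} → {w, y, z, a, b}.
Read '0': {w, y, z, a, b} → {w, x, y, z, a, b}.
Read '1': {w, x, y, z, a, b} → {w, y, a}.
Read '1': {w, y, a} → {w, y, a}.
Read '2': {w, y, a} → {w, x, y, b}.
Read '2': {w, x, y, b} → {w, x, z, b}.
Read '2': {w, x, z, b} → {w, x, z, b}.
Read '1': {w, x, z, b} → {w, y, a}.
Read '1': {w, y, a} → {w, y, a}.

{w, y, a}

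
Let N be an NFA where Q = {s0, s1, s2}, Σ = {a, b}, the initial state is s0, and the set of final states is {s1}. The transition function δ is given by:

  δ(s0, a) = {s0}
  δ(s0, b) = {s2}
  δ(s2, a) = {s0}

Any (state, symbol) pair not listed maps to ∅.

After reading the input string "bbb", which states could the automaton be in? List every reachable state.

∅

Start in {s0}.
Read 'b': s0→{s2}; now {s2}.
Read 'b': s2→∅; now ∅.
The set is empty and remains empty for the remaining 1 symbol.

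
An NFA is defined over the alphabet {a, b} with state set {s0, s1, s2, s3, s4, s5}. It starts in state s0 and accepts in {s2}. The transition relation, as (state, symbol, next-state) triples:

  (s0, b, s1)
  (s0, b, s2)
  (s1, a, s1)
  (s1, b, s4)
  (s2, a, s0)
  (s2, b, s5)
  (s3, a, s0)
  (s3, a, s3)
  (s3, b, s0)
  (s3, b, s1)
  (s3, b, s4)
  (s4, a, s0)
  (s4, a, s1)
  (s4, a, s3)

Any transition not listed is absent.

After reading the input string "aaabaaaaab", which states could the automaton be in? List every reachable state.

∅

Start in {s0}.
Read 'a': {s0} → ∅.
The set is empty and remains empty for the remaining 9 symbols.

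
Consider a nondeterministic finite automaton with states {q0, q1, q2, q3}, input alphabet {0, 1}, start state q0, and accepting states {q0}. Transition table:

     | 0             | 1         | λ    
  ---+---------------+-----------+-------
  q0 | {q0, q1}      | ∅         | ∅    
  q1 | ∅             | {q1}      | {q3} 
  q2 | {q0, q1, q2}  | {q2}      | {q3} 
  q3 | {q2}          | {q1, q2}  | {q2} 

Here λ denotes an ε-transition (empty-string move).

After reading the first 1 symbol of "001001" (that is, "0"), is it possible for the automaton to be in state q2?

Start in {q0}.
Read '0': {q0} → {q0, q1, q2, q3}.
State q2 is in {q0, q1, q2, q3}.

Yes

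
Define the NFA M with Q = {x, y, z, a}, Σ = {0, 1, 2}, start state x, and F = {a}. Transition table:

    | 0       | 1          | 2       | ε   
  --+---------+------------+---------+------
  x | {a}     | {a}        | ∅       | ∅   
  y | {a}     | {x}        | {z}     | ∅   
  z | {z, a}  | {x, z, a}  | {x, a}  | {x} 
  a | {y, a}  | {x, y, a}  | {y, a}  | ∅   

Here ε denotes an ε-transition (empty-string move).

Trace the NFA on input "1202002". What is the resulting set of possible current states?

{x, y, z, a}

Start in {x}.
Read '1': {x} → {a}.
Read '2': {a} → {y, a}.
Read '0': {y, a} → {y, a}.
Read '2': {y, a} → {x, y, z, a}.
Read '0': {x, y, z, a} → {x, y, z, a}.
Read '0': {x, y, z, a} → {x, y, z, a}.
Read '2': {x, y, z, a} → {x, y, z, a}.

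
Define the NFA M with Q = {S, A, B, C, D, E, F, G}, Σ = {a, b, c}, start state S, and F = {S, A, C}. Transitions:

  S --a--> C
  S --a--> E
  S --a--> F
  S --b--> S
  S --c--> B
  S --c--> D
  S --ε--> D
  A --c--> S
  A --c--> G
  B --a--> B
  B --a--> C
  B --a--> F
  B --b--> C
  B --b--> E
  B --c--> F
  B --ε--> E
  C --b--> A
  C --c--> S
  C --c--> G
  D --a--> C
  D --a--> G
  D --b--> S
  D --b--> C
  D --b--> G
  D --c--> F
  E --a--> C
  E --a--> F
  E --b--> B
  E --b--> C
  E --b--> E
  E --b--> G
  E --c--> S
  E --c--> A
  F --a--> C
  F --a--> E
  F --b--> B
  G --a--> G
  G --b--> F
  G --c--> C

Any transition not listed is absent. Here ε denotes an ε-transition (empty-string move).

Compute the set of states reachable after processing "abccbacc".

{S, B, C, D, E, F, G}

Start: ε-closure({S}) = {S, D}.
Read 'a': {S, D} → {C, E, F, G}.
Read 'b': {C, E, F, G} → {A, B, C, E, F, G}.
Read 'c': {A, B, C, E, F, G} → {S, A, C, D, F, G}.
Read 'c': {S, A, C, D, F, G} → {S, B, C, D, E, F, G}.
Read 'b': {S, B, C, D, E, F, G} → {S, A, B, C, D, E, F, G}.
Read 'a': {S, A, B, C, D, E, F, G} → {B, C, E, F, G}.
Read 'c': {B, C, E, F, G} → {S, A, C, D, F, G}.
Read 'c': {S, A, C, D, F, G} → {S, B, C, D, E, F, G}.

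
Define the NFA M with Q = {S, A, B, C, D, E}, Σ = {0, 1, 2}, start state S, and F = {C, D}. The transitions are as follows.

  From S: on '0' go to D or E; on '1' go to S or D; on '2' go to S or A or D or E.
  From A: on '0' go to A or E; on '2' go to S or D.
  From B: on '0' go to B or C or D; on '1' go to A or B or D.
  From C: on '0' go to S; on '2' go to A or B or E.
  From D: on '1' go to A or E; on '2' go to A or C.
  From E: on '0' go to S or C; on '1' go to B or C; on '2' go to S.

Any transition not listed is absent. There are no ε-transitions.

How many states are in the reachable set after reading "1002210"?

Start in {S}.
Read '1': S→{S, D}; now {S, D}.
Read '0': S→{D, E}, D→∅; now {D, E}.
Read '0': D→∅, E→{S, C}; now {S, C}.
Read '2': S→{S, A, D, E}, C→{A, B, E}; now {S, A, B, D, E}.
Read '2': S→{S, A, D, E}, A→{S, D}, B→∅, D→{A, C}, E→{S}; now {S, A, C, D, E}.
Read '1': S→{S, D}, A→∅, C→∅, D→{A, E}, E→{B, C}; now {S, A, B, C, D, E}.
Read '0': S→{D, E}, A→{A, E}, B→{B, C, D}, C→{S}, D→∅, E→{S, C}; now {S, A, B, C, D, E}.
That set has 6 states.

6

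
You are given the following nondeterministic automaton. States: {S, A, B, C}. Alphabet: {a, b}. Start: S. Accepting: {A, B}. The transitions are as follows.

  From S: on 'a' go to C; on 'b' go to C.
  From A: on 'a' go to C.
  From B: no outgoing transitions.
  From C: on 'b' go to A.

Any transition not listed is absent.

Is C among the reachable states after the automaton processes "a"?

Start in {S}.
Read 'a': {S} → {C}.
State C is in {C}.

Yes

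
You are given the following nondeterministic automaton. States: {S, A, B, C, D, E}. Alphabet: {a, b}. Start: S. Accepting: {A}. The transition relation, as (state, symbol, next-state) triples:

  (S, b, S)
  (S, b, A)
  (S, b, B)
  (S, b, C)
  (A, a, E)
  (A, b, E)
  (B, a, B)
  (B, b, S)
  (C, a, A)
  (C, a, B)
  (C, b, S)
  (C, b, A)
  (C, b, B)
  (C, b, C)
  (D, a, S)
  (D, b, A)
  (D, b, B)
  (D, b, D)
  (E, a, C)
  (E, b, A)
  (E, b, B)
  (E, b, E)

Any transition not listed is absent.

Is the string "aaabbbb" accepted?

Start in {S}.
Read 'a': {S} → ∅.
The set is empty and remains empty for the remaining 6 symbols.
The final set ∅ contains no accepting state.

No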